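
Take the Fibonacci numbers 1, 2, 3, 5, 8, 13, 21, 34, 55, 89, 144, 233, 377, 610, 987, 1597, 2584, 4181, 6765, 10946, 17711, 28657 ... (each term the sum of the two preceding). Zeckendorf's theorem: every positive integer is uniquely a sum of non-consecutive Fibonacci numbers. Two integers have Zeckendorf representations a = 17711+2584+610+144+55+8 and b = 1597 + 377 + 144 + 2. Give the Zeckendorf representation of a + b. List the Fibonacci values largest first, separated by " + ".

The two numbers are 21112 and 2120, so their sum is 23232.
Greedy algorithm:
subtract 17711 from 23232: 5521 remains
subtract 4181 from 5521: 1340 remains
subtract 987 from 1340: 353 remains
subtract 233 from 353: 120 remains
subtract 89 from 120: 31 remains
subtract 21 from 31: 10 remains
subtract 8 from 10: 2 remains
subtract 2 from 2: 0 remains

17711 + 4181 + 987 + 233 + 89 + 21 + 8 + 2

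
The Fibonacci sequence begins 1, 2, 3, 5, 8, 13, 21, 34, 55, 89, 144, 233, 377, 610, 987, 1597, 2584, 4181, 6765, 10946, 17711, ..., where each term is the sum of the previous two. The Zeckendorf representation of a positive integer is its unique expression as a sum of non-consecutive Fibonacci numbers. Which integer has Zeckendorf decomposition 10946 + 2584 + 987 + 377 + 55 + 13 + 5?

14967

10946 + 2584 + 987 + 377 + 55 + 13 + 5 = 14967.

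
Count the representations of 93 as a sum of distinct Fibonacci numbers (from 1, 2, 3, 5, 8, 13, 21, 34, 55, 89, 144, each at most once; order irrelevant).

4

93 = 89+3+1 = 55+34+3+1 = 55+21+13+3+1 = 55+21+8+5+3+1 — 4 representations.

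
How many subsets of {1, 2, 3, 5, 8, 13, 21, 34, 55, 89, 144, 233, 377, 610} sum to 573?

573 = 377+144+34+13+5 = 377+144+34+13+3+2 = 377+89+55+34+13+5 = … (9 more), for 12 in all.

12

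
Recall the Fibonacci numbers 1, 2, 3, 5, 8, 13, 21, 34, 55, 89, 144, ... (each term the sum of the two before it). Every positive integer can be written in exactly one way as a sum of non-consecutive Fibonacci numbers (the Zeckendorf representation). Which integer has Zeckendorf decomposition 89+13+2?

104

89+13+2 = 104.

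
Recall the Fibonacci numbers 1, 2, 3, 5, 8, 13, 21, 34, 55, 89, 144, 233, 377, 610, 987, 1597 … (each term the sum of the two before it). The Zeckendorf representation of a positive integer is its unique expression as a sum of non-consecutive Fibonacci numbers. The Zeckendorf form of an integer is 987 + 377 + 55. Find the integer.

1419

987 + 377 + 55 = 1419.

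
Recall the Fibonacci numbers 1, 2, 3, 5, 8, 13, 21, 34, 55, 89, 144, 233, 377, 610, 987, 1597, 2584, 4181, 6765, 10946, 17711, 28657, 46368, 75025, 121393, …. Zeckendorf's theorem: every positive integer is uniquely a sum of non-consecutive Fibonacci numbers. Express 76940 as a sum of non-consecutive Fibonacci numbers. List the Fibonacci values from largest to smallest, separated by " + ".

75025 + 1597 + 233 + 55 + 21 + 8 + 1

Repeatedly subtract the largest Fibonacci number that fits:
largest Fibonacci ≤ 76940 is 75025; 76940 − 75025 = 1915
largest Fibonacci ≤ 1915 is 1597; 1915 − 1597 = 318
largest Fibonacci ≤ 318 is 233; 318 − 233 = 85
largest Fibonacci ≤ 85 is 55; 85 − 55 = 30
largest Fibonacci ≤ 30 is 21; 30 − 21 = 9
largest Fibonacci ≤ 9 is 8; 9 − 8 = 1
largest Fibonacci ≤ 1 is 1; 1 − 1 = 0
So 76940 = 75025 + 1597 + 233 + 55 + 21 + 8 + 1, with no two terms consecutive in the sequence.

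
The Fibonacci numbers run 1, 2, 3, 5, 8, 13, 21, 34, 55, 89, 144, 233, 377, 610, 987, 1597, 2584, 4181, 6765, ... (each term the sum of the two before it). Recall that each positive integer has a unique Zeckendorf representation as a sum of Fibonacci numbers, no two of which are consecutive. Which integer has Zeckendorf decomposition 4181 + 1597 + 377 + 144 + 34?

4181 + 1597 + 377 + 144 + 34 = 6333.

6333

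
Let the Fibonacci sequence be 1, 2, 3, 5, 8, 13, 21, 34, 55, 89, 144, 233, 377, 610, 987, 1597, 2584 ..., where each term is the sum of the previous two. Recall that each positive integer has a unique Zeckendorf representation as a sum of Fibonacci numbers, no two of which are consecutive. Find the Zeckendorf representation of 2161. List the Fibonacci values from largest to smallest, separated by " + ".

1597 + 377 + 144 + 34 + 8 + 1

Greedy algorithm:
take 1597 (≤ 2161); 2161 − 1597 = 564
take 377 (≤ 564); 564 − 377 = 187
take 144 (≤ 187); 187 − 144 = 43
take 34 (≤ 43); 43 − 34 = 9
take 8 (≤ 9); 9 − 8 = 1
take 1 (≤ 1); 1 − 1 = 0
So 2161 = 1597 + 377 + 144 + 34 + 8 + 1, with no two terms consecutive in the sequence.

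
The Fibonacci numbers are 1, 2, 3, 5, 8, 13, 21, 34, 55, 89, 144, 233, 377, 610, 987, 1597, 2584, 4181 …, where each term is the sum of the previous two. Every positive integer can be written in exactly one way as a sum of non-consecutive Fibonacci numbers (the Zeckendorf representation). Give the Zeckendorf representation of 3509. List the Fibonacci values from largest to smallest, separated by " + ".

Repeatedly subtract the largest Fibonacci number that fits:
largest Fibonacci ≤ 3509 is 2584; 3509 − 2584 = 925
largest Fibonacci ≤ 925 is 610; 925 − 610 = 315
largest Fibonacci ≤ 315 is 233; 315 − 233 = 82
largest Fibonacci ≤ 82 is 55; 82 − 55 = 27
largest Fibonacci ≤ 27 is 21; 27 − 21 = 6
largest Fibonacci ≤ 6 is 5; 6 − 5 = 1
largest Fibonacci ≤ 1 is 1; 1 − 1 = 0
So 3509 = 2584 + 610 + 233 + 55 + 21 + 5 + 1, with no two terms consecutive in the sequence.

2584 + 610 + 233 + 55 + 21 + 5 + 1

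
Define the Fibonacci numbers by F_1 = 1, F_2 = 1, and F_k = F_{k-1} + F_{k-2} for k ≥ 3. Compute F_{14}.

377

Iterating the recurrence up to F_{6} = 8 and F_{5} = 5:
F_{7} = F_{6} + F_{5} = 8 + 5 = 13
F_{8} = F_{7} + F_{6} = 13 + 8 = 21
F_{9} = F_{8} + F_{7} = 21 + 13 = 34
F_{10} = F_{9} + F_{8} = 34 + 21 = 55
F_{11} = F_{10} + F_{9} = 55 + 34 = 89
F_{12} = F_{11} + F_{10} = 89 + 55 = 144
F_{13} = F_{12} + F_{11} = 144 + 89 = 233
F_{14} = F_{13} + F_{12} = 233 + 144 = 377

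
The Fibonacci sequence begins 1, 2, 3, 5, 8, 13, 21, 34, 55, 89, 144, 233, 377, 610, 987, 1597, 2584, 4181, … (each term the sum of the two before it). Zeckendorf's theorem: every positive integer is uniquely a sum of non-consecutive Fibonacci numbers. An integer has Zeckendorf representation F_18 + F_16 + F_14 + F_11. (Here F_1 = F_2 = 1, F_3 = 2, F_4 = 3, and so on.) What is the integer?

4037

F_18 + F_16 + F_14 + F_11 = 2584 + 987 + 377 + 89 = 4037.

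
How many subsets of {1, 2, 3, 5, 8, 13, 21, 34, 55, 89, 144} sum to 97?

Each representation comes from the Zeckendorf form by replacing some F_k with F_{k−1} + F_{k−2} where possible.
97 = 89+8 = 89+5+3 = 55+34+8 = … (6 more), for 9 in all.

9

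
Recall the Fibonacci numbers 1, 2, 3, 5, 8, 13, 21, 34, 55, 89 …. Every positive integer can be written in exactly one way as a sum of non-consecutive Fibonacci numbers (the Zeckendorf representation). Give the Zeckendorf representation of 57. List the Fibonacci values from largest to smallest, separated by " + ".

Greedy algorithm:
57: greatest Fibonacci not exceeding it is 55, leaving 2
2: greatest Fibonacci not exceeding it is 2, leaving 0
So 57 = 55 + 2, with no two terms consecutive in the sequence.

55 + 2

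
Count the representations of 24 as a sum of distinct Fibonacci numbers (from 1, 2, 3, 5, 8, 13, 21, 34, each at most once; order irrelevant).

5

Starting from the Zeckendorf form and repeatedly splitting a term F_k into F_{k−1} + F_{k−2} (when neither is already used) reaches every representation.
24 = 21+3 = 21+2+1 = 13+8+3 = 13+8+2+1 = 13+5+3+2+1 — 5 representations.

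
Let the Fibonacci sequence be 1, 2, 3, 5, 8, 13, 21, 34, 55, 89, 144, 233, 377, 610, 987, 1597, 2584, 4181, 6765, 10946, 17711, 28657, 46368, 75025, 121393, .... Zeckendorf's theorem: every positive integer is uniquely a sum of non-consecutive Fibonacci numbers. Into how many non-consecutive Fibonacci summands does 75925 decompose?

Greedy algorithm:
take 75025 (≤ 75925); 75925 − 75025 = 900
take 610 (≤ 900); 900 − 610 = 290
take 233 (≤ 290); 290 − 233 = 57
take 55 (≤ 57); 57 − 55 = 2
take 2 (≤ 2); 2 − 2 = 0
75925 = 75025 + 610 + 233 + 55 + 2, which has 5 terms.

5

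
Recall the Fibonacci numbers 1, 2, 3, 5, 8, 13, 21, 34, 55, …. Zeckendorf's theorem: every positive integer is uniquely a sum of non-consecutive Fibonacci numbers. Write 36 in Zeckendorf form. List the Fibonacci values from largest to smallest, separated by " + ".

34 + 2

Greedily peel off the largest Fibonacci term at each step:
36: greatest Fibonacci not exceeding it is 34, leaving 2
2: greatest Fibonacci not exceeding it is 2, leaving 0
So 36 = 34 + 2, with no two terms consecutive in the sequence.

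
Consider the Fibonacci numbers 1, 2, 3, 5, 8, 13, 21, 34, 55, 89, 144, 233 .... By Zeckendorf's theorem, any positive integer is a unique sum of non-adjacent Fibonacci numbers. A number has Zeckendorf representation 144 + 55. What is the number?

144 + 55 = 199.

199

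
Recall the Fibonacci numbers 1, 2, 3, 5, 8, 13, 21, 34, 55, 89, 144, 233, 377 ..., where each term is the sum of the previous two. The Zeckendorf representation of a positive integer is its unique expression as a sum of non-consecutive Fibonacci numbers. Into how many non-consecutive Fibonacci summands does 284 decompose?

subtract 233 from 284: 51 remains
subtract 34 from 51: 17 remains
subtract 13 from 17: 4 remains
subtract 3 from 4: 1 remains
subtract 1 from 1: 0 remains
284 = 233 + 34 + 13 + 3 + 1, which has 5 terms.

5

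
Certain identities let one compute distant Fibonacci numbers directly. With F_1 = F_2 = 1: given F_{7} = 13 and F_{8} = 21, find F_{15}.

610

By F_{2k+1} = F_k² + F_{k+1}²: F_{15} = 13² + 21² = 169 + 441 = 610.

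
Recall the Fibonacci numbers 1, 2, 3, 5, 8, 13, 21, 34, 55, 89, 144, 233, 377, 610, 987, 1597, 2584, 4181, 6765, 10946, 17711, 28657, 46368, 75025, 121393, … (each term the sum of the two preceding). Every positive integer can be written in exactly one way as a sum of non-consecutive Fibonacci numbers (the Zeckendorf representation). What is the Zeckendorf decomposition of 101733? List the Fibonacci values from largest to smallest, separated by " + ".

Greedily peel off the largest Fibonacci term at each step:
largest Fibonacci ≤ 101733 is 75025; 101733 − 75025 = 26708
largest Fibonacci ≤ 26708 is 17711; 26708 − 17711 = 8997
largest Fibonacci ≤ 8997 is 6765; 8997 − 6765 = 2232
largest Fibonacci ≤ 2232 is 1597; 2232 − 1597 = 635
largest Fibonacci ≤ 635 is 610; 635 − 610 = 25
largest Fibonacci ≤ 25 is 21; 25 − 21 = 4
largest Fibonacci ≤ 4 is 3; 4 − 3 = 1
largest Fibonacci ≤ 1 is 1; 1 − 1 = 0
So 101733 = 75025 + 17711 + 6765 + 1597 + 610 + 21 + 3 + 1, with no two terms consecutive in the sequence.

75025 + 17711 + 6765 + 1597 + 610 + 21 + 3 + 1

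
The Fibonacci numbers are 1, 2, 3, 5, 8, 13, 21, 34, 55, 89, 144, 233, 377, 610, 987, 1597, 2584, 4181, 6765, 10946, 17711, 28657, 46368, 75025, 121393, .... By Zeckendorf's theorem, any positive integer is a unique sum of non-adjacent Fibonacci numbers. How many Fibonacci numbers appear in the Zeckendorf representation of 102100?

6

Repeatedly subtract the largest Fibonacci number that fits:
largest Fibonacci ≤ 102100 is 75025; 102100 − 75025 = 27075
largest Fibonacci ≤ 27075 is 17711; 27075 − 17711 = 9364
largest Fibonacci ≤ 9364 is 6765; 9364 − 6765 = 2599
largest Fibonacci ≤ 2599 is 2584; 2599 − 2584 = 15
largest Fibonacci ≤ 15 is 13; 15 − 13 = 2
largest Fibonacci ≤ 2 is 2; 2 − 2 = 0
102100 = 75025 + 17711 + 6765 + 2584 + 13 + 2, which has 6 terms.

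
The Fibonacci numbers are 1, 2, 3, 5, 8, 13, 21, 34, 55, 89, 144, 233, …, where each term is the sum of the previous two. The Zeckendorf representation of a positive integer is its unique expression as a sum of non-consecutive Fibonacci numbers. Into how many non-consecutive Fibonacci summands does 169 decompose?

4

take 144 (≤ 169); 169 − 144 = 25
take 21 (≤ 25); 25 − 21 = 4
take 3 (≤ 4); 4 − 3 = 1
take 1 (≤ 1); 1 − 1 = 0
169 = 144 + 21 + 3 + 1, which has 4 terms.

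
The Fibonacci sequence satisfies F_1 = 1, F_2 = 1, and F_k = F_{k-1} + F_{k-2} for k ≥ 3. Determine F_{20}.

6765

Iterating the recurrence up to F_{14} = 377 and F_{13} = 233:
F_{15} = F_{14} + F_{13} = 377 + 233 = 610
F_{16} = F_{15} + F_{14} = 610 + 377 = 987
F_{17} = F_{16} + F_{15} = 987 + 610 = 1597
F_{18} = F_{17} + F_{16} = 1597 + 987 = 2584
F_{19} = F_{18} + F_{17} = 2584 + 1597 = 4181
F_{20} = F_{19} + F_{18} = 4181 + 2584 = 6765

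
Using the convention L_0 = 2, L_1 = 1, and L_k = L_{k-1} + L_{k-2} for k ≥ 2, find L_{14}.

843

Iterating the recurrence up to L_{10} = 123 and L_{9} = 76:
L_{11} = L_{10} + L_{9} = 123 + 76 = 199
L_{12} = L_{11} + L_{10} = 199 + 123 = 322
L_{13} = L_{12} + L_{11} = 322 + 199 = 521
L_{14} = L_{13} + L_{12} = 521 + 322 = 843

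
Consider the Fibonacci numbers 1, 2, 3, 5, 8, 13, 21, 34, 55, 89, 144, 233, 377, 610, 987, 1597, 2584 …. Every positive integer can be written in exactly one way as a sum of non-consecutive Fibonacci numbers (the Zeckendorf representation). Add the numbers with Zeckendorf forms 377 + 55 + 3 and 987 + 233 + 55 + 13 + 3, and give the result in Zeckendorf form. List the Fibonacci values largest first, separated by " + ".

1597 + 89 + 34 + 5 + 1

The two numbers are 435 and 1291, so their sum is 1726.
1726 − 1597 = 129
129 − 89 = 40
40 − 34 = 6
6 − 5 = 1
1 − 1 = 0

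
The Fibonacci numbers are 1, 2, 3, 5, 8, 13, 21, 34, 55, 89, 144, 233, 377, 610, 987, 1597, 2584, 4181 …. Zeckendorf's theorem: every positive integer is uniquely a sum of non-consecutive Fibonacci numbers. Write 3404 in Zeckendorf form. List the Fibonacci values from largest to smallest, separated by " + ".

largest Fibonacci ≤ 3404 is 2584; 3404 − 2584 = 820
largest Fibonacci ≤ 820 is 610; 820 − 610 = 210
largest Fibonacci ≤ 210 is 144; 210 − 144 = 66
largest Fibonacci ≤ 66 is 55; 66 − 55 = 11
largest Fibonacci ≤ 11 is 8; 11 − 8 = 3
largest Fibonacci ≤ 3 is 3; 3 − 3 = 0
So 3404 = 2584 + 610 + 144 + 55 + 8 + 3, with no two terms consecutive in the sequence.

2584 + 610 + 144 + 55 + 8 + 3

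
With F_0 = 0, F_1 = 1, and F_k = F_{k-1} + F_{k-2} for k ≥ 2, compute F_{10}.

Iterating the recurrence up to F_{6} = 8 and F_{5} = 5:
F_{7} = F_{6} + F_{5} = 8 + 5 = 13
F_{8} = F_{7} + F_{6} = 13 + 8 = 21
F_{9} = F_{8} + F_{7} = 21 + 13 = 34
F_{10} = F_{9} + F_{8} = 34 + 21 = 55

55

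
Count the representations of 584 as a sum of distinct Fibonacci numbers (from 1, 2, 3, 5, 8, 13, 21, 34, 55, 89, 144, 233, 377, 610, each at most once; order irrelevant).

Starting from the Zeckendorf form and repeatedly splitting a term F_k into F_{k−1} + F_{k−2} (when neither is already used) reaches every representation.
584 = 377+144+55+8 = 377+144+55+5+3 = 377+144+34+21+8 = 377+144+55+5+2+1 = … (14 more), for 18 in all.

18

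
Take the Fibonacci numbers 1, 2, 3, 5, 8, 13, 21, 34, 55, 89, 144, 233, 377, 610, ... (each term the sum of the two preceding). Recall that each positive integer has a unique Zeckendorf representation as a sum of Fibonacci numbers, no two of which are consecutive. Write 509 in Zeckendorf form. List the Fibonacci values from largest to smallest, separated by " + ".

377 + 89 + 34 + 8 + 1

subtract 377 from 509: 132 remains
subtract 89 from 132: 43 remains
subtract 34 from 43: 9 remains
subtract 8 from 9: 1 remains
subtract 1 from 1: 0 remains
So 509 = 377 + 89 + 34 + 8 + 1, with no two terms consecutive in the sequence.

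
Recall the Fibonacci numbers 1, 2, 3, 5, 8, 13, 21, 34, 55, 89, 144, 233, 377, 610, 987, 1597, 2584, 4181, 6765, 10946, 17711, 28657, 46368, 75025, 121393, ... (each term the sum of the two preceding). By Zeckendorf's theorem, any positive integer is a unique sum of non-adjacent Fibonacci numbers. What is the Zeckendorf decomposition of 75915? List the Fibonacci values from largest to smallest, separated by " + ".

Greedy algorithm:
75915: greatest Fibonacci not exceeding it is 75025, leaving 890
890: greatest Fibonacci not exceeding it is 610, leaving 280
280: greatest Fibonacci not exceeding it is 233, leaving 47
47: greatest Fibonacci not exceeding it is 34, leaving 13
13: greatest Fibonacci not exceeding it is 13, leaving 0
So 75915 = 75025 + 610 + 233 + 34 + 13, with no two terms consecutive in the sequence.

75025 + 610 + 233 + 34 + 13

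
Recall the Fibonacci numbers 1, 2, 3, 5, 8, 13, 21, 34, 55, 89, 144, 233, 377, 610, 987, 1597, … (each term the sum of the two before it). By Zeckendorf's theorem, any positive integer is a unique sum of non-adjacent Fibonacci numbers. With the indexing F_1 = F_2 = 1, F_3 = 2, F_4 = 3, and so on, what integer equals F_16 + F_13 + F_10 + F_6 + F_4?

1286

F_16 + F_13 + F_10 + F_6 + F_4 = 987 + 233 + 55 + 8 + 3 = 1286.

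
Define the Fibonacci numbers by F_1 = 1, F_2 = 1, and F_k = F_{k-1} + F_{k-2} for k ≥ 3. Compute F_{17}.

1597

Iterating the recurrence up to F_{11} = 89 and F_{10} = 55:
F_{12} = F_{11} + F_{10} = 89 + 55 = 144
F_{13} = F_{12} + F_{11} = 144 + 89 = 233
F_{14} = F_{13} + F_{12} = 233 + 144 = 377
F_{15} = F_{14} + F_{13} = 377 + 233 = 610
F_{16} = F_{15} + F_{14} = 610 + 377 = 987
F_{17} = F_{16} + F_{15} = 987 + 610 = 1597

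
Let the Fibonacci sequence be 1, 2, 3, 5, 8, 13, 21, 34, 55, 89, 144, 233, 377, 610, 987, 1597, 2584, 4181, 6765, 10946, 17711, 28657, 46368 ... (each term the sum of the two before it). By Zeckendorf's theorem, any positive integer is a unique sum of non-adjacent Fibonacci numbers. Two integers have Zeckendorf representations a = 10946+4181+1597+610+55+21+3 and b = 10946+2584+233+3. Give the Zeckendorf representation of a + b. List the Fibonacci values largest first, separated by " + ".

28657 + 1597 + 610 + 233 + 55 + 21 + 5 + 1

The two numbers are 17413 and 13766, so their sum is 31179.
31179: greatest Fibonacci not exceeding it is 28657, leaving 2522
2522: greatest Fibonacci not exceeding it is 1597, leaving 925
925: greatest Fibonacci not exceeding it is 610, leaving 315
315: greatest Fibonacci not exceeding it is 233, leaving 82
82: greatest Fibonacci not exceeding it is 55, leaving 27
27: greatest Fibonacci not exceeding it is 21, leaving 6
6: greatest Fibonacci not exceeding it is 5, leaving 1
1: greatest Fibonacci not exceeding it is 1, leaving 0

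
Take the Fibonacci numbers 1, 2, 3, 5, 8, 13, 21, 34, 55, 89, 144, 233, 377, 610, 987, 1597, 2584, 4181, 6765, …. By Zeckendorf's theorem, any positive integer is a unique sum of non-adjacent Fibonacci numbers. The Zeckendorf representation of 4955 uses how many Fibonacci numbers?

Greedy algorithm:
take 4181 (≤ 4955); 4955 − 4181 = 774
take 610 (≤ 774); 774 − 610 = 164
take 144 (≤ 164); 164 − 144 = 20
take 13 (≤ 20); 20 − 13 = 7
take 5 (≤ 7); 7 − 5 = 2
take 2 (≤ 2); 2 − 2 = 0
4955 = 4181 + 610 + 144 + 13 + 5 + 2, which has 6 terms.

6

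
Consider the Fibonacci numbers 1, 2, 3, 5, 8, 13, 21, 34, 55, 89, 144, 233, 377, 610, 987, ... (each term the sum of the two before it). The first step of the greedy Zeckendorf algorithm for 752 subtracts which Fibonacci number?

610 ≤ 752 < 987, so the largest Fibonacci number not exceeding 752 is 610.

610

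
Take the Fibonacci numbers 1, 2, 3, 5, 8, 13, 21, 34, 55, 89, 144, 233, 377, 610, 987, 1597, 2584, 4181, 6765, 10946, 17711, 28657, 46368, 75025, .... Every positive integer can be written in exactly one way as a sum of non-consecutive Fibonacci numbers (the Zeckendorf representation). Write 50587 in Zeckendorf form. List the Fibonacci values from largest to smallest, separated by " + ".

46368 + 4181 + 34 + 3 + 1

46368 ≤ 50587 < 75025, so take 46368; remainder 4219
4181 ≤ 4219 < 6765, so take 4181; remainder 38
34 ≤ 38 < 55, so take 34; remainder 4
3 ≤ 4 < 5, so take 3; remainder 1
1 ≤ 1 < 2, so take 1; remainder 0
So 50587 = 46368 + 4181 + 34 + 3 + 1, with no two terms consecutive in the sequence.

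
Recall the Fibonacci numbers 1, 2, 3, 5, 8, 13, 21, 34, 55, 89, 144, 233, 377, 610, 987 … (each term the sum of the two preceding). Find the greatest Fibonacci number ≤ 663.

610

610 ≤ 663 < 987, so the largest Fibonacci number not exceeding 663 is 610.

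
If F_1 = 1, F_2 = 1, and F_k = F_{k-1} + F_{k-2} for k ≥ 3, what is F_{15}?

610

Iterating the recurrence up to F_{10} = 55 and F_{9} = 34:
F_{11} = F_{10} + F_{9} = 55 + 34 = 89
F_{12} = F_{11} + F_{10} = 89 + 55 = 144
F_{13} = F_{12} + F_{11} = 144 + 89 = 233
F_{14} = F_{13} + F_{12} = 233 + 144 = 377
F_{15} = F_{14} + F_{13} = 377 + 233 = 610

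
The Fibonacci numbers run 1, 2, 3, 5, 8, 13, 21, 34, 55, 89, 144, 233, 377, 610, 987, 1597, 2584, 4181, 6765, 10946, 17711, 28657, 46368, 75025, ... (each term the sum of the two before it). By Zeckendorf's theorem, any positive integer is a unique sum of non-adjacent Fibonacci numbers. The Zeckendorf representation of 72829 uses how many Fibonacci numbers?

largest Fibonacci ≤ 72829 is 46368; 72829 − 46368 = 26461
largest Fibonacci ≤ 26461 is 17711; 26461 − 17711 = 8750
largest Fibonacci ≤ 8750 is 6765; 8750 − 6765 = 1985
largest Fibonacci ≤ 1985 is 1597; 1985 − 1597 = 388
largest Fibonacci ≤ 388 is 377; 388 − 377 = 11
largest Fibonacci ≤ 11 is 8; 11 − 8 = 3
largest Fibonacci ≤ 3 is 3; 3 − 3 = 0
72829 = 46368 + 17711 + 6765 + 1597 + 377 + 8 + 3, which has 7 terms.

7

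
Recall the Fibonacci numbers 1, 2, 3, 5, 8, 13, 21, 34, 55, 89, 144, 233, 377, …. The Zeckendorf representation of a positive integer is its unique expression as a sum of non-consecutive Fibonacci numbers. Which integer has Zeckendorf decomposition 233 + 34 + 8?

275

233 + 34 + 8 = 275.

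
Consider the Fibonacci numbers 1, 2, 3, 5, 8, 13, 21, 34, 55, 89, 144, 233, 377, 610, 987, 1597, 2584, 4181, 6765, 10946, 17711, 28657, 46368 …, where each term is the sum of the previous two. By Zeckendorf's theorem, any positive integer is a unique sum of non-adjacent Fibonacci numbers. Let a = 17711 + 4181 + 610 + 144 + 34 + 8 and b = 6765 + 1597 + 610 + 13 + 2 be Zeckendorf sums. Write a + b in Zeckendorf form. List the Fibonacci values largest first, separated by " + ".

The two numbers are 22688 and 8987, so their sum is 31675.
largest Fibonacci ≤ 31675 is 28657; 31675 − 28657 = 3018
largest Fibonacci ≤ 3018 is 2584; 3018 − 2584 = 434
largest Fibonacci ≤ 434 is 377; 434 − 377 = 57
largest Fibonacci ≤ 57 is 55; 57 − 55 = 2
largest Fibonacci ≤ 2 is 2; 2 − 2 = 0

28657 + 2584 + 377 + 55 + 2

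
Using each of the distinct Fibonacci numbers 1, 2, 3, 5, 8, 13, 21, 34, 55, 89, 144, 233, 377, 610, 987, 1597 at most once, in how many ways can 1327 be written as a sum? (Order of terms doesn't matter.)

22

Starting from the Zeckendorf form and repeatedly splitting a term F_k into F_{k−1} + F_{k−2} (when neither is already used) reaches every representation.
1327 = 987+233+89+13+5 = 987+233+89+13+3+2 = 987+233+55+34+13+5 = … (19 more), for 22 in all.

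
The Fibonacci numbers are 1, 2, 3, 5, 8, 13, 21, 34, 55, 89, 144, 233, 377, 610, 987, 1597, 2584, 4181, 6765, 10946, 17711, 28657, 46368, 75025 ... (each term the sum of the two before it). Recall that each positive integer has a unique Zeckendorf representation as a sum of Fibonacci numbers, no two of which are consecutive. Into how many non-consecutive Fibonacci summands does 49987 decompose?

46368 ≤ 49987 < 75025, so take 46368; remainder 3619
2584 ≤ 3619 < 4181, so take 2584; remainder 1035
987 ≤ 1035 < 1597, so take 987; remainder 48
34 ≤ 48 < 55, so take 34; remainder 14
13 ≤ 14 < 21, so take 13; remainder 1
1 ≤ 1 < 2, so take 1; remainder 0
49987 = 46368 + 2584 + 987 + 34 + 13 + 1, which has 6 terms.

6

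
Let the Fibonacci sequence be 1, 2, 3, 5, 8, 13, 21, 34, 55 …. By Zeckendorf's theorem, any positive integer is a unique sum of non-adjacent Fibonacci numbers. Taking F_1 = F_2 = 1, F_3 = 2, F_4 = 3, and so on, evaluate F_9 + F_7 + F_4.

F_9 + F_7 + F_4 = 34 + 13 + 3 = 50.

50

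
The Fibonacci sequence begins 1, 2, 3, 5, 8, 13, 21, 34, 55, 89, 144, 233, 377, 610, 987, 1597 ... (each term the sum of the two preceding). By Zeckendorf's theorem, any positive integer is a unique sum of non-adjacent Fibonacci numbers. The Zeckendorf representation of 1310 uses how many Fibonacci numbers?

Greedily peel off the largest Fibonacci term at each step:
1310 − 987 = 323
323 − 233 = 90
90 − 89 = 1
1 − 1 = 0
1310 = 987 + 233 + 89 + 1, which has 4 terms.

4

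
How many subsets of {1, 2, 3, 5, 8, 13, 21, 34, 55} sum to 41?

2

41 = 34+5+2 = 21+13+5+2 — 2 representations.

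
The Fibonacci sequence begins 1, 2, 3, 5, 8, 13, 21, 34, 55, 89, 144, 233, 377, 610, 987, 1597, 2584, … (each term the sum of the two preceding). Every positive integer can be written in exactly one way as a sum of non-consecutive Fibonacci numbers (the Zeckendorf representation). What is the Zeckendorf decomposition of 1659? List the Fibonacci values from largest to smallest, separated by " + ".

take 1597 (≤ 1659); 1659 − 1597 = 62
take 55 (≤ 62); 62 − 55 = 7
take 5 (≤ 7); 7 − 5 = 2
take 2 (≤ 2); 2 − 2 = 0
So 1659 = 1597 + 55 + 5 + 2, with no two terms consecutive in the sequence.

1597 + 55 + 5 + 2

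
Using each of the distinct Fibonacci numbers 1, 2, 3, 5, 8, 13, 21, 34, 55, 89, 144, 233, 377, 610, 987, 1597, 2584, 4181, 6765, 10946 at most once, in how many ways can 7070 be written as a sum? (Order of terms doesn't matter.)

32

Starting from the Zeckendorf form and repeatedly splitting a term F_k into F_{k−1} + F_{k−2} (when neither is already used) reaches every representation.
7070 = 6765+233+55+13+3+1 = 6765+233+55+8+5+3+1 = 6765+233+34+21+13+3+1 = … (29 more), for 32 in all.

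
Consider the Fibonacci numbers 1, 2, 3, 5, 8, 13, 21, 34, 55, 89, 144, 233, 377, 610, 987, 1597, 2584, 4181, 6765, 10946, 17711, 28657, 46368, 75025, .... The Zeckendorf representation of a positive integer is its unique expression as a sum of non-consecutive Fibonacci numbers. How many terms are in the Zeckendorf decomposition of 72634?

8

72634: greatest Fibonacci not exceeding it is 46368, leaving 26266
26266: greatest Fibonacci not exceeding it is 17711, leaving 8555
8555: greatest Fibonacci not exceeding it is 6765, leaving 1790
1790: greatest Fibonacci not exceeding it is 1597, leaving 193
193: greatest Fibonacci not exceeding it is 144, leaving 49
49: greatest Fibonacci not exceeding it is 34, leaving 15
15: greatest Fibonacci not exceeding it is 13, leaving 2
2: greatest Fibonacci not exceeding it is 2, leaving 0
72634 = 46368 + 17711 + 6765 + 1597 + 144 + 34 + 13 + 2, which has 8 terms.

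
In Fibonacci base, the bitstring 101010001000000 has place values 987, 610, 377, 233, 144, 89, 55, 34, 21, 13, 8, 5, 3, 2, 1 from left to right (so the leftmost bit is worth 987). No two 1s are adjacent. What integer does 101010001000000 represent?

1529

Summing the place values of the 1 bits: 987 + 377 + 144 + 21 = 1529.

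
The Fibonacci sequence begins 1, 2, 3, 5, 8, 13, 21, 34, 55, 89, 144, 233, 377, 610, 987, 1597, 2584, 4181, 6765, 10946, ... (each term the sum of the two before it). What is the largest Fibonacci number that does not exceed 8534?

6765

6765 ≤ 8534 < 10946, so the largest Fibonacci number not exceeding 8534 is 6765.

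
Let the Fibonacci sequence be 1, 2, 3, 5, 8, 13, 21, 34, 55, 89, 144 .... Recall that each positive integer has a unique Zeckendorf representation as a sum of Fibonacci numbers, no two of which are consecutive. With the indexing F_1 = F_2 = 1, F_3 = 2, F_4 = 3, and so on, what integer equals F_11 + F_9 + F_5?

F_11 + F_9 + F_5 = 89 + 34 + 5 = 128.

128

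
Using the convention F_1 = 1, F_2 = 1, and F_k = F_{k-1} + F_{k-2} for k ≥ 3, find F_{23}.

Iterating the recurrence up to F_{15} = 610 and F_{14} = 377:
F_{16} = F_{15} + F_{14} = 610 + 377 = 987
F_{17} = F_{16} + F_{15} = 987 + 610 = 1597
F_{18} = F_{17} + F_{16} = 1597 + 987 = 2584
F_{19} = F_{18} + F_{17} = 2584 + 1597 = 4181
F_{20} = F_{19} + F_{18} = 4181 + 2584 = 6765
F_{21} = F_{20} + F_{19} = 6765 + 4181 = 10946
F_{22} = F_{21} + F_{20} = 10946 + 6765 = 17711
F_{23} = F_{22} + F_{21} = 17711 + 10946 = 28657

28657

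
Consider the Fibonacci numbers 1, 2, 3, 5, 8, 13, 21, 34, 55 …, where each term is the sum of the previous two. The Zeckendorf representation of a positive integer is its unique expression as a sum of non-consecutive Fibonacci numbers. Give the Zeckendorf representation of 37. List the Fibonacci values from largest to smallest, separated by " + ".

Greedily peel off the largest Fibonacci term at each step:
37 − 34 = 3
3 − 3 = 0
So 37 = 34 + 3, with no two terms consecutive in the sequence.

34 + 3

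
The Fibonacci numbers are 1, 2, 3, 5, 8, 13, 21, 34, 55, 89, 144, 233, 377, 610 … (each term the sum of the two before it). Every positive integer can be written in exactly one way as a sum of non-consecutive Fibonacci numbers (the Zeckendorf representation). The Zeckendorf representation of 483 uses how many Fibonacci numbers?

subtract 377 from 483: 106 remains
subtract 89 from 106: 17 remains
subtract 13 from 17: 4 remains
subtract 3 from 4: 1 remains
subtract 1 from 1: 0 remains
483 = 377 + 89 + 13 + 3 + 1, which has 5 terms.

5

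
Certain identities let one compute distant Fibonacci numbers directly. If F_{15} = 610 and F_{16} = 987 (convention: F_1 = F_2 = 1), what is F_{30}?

By the doubling identity F_{2k} = F_k(2F_{k+1} − F_k): F_{30} = 610·(2·987 − 610) = 610·1364 = 832040.

832040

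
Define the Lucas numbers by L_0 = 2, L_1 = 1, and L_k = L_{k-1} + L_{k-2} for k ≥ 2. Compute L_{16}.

2207

Iterating the recurrence up to L_{12} = 322 and L_{11} = 199:
L_{13} = L_{12} + L_{11} = 322 + 199 = 521
L_{14} = L_{13} + L_{12} = 521 + 322 = 843
L_{15} = L_{14} + L_{13} = 843 + 521 = 1364
L_{16} = L_{15} + L_{14} = 1364 + 843 = 2207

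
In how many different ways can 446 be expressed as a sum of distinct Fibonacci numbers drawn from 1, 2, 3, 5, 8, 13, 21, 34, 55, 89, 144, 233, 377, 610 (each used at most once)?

15

446 = 377+55+13+1 = 377+55+8+5+1 = 377+34+21+13+1 = … (12 more), for 15 in all.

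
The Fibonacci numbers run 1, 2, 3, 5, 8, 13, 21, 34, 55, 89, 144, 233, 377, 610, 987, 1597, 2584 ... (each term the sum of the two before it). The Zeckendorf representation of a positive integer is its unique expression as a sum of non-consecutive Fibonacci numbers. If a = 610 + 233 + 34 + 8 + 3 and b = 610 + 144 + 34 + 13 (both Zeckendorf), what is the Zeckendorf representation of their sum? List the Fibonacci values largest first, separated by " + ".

1597 + 89 + 3

The two numbers are 888 and 801, so their sum is 1689.
take 1597 (≤ 1689); 1689 − 1597 = 92
take 89 (≤ 92); 92 − 89 = 3
take 3 (≤ 3); 3 − 3 = 0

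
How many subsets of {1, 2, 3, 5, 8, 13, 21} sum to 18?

3

18 = 13+5 = 13+3+2 = 8+5+3+2 — 3 representations.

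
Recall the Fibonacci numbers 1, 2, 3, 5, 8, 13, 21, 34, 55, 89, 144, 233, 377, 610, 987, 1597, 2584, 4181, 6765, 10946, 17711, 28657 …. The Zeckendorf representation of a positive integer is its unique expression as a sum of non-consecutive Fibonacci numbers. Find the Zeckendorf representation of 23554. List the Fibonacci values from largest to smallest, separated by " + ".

17711 + 4181 + 1597 + 55 + 8 + 2

Greedily peel off the largest Fibonacci term at each step:
23554: greatest Fibonacci not exceeding it is 17711, leaving 5843
5843: greatest Fibonacci not exceeding it is 4181, leaving 1662
1662: greatest Fibonacci not exceeding it is 1597, leaving 65
65: greatest Fibonacci not exceeding it is 55, leaving 10
10: greatest Fibonacci not exceeding it is 8, leaving 2
2: greatest Fibonacci not exceeding it is 2, leaving 0
So 23554 = 17711 + 4181 + 1597 + 55 + 8 + 2, with no two terms consecutive in the sequence.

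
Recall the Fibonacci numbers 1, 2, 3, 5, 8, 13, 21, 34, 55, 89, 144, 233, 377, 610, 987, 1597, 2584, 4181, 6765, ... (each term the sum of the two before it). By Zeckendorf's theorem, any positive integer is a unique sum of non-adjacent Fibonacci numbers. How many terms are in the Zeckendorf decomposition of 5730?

Greedy algorithm:
largest Fibonacci ≤ 5730 is 4181; 5730 − 4181 = 1549
largest Fibonacci ≤ 1549 is 987; 1549 − 987 = 562
largest Fibonacci ≤ 562 is 377; 562 − 377 = 185
largest Fibonacci ≤ 185 is 144; 185 − 144 = 41
largest Fibonacci ≤ 41 is 34; 41 − 34 = 7
largest Fibonacci ≤ 7 is 5; 7 − 5 = 2
largest Fibonacci ≤ 2 is 2; 2 − 2 = 0
5730 = 4181 + 987 + 377 + 144 + 34 + 5 + 2, which has 7 terms.

7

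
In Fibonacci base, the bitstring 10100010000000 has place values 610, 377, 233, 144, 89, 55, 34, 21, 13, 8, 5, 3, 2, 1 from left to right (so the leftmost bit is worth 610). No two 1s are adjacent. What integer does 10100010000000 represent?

877

Summing the place values of the 1 bits: 610 + 233 + 34 = 877.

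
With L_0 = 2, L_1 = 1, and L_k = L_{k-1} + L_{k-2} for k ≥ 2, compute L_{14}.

Iterating the recurrence up to L_{8} = 47 and L_{7} = 29:
L_{9} = L_{8} + L_{7} = 47 + 29 = 76
L_{10} = L_{9} + L_{8} = 76 + 47 = 123
L_{11} = L_{10} + L_{9} = 123 + 76 = 199
L_{12} = L_{11} + L_{10} = 199 + 123 = 322
L_{13} = L_{12} + L_{11} = 322 + 199 = 521
L_{14} = L_{13} + L_{12} = 521 + 322 = 843

843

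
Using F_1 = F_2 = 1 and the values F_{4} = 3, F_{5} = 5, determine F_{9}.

34

By the addition formula F_{m+n} = F_m F_{n+1} + F_{m−1} F_n with m=5, n=4: F_{9} = 5·5 + 3·3 = 25 + 9 = 34.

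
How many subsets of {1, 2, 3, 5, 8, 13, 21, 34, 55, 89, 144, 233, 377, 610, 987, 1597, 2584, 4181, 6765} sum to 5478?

40

Each representation comes from the Zeckendorf form by replacing some F_k with F_{k−1} + F_{k−2} where possible.
5478 = 4181+987+233+55+21+1 = 4181+987+233+55+13+8+1 = 4181+987+144+89+55+21+1 = … (37 more), for 40 in all.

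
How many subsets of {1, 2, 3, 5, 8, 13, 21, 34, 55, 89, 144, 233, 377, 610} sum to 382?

10

382 = 377+5 = 377+3+2 = 233+144+5 = … (7 more), for 10 in all.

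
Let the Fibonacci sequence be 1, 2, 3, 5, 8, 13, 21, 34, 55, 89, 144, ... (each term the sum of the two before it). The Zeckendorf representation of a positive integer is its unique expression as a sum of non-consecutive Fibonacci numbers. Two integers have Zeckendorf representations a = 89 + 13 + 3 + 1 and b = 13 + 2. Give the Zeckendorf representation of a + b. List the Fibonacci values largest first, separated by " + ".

The two numbers are 106 and 15, so their sum is 121.
121 − 89 = 32
32 − 21 = 11
11 − 8 = 3
3 − 3 = 0

89 + 21 + 8 + 3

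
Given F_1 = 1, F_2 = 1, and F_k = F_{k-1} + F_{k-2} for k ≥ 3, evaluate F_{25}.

Iterating the recurrence up to F_{17} = 1597 and F_{16} = 987:
F_{18} = F_{17} + F_{16} = 1597 + 987 = 2584
F_{19} = F_{18} + F_{17} = 2584 + 1597 = 4181
F_{20} = F_{19} + F_{18} = 4181 + 2584 = 6765
F_{21} = F_{20} + F_{19} = 6765 + 4181 = 10946
F_{22} = F_{21} + F_{20} = 10946 + 6765 = 17711
F_{23} = F_{22} + F_{21} = 17711 + 10946 = 28657
F_{24} = F_{23} + F_{22} = 28657 + 17711 = 46368
F_{25} = F_{24} + F_{23} = 46368 + 28657 = 75025

75025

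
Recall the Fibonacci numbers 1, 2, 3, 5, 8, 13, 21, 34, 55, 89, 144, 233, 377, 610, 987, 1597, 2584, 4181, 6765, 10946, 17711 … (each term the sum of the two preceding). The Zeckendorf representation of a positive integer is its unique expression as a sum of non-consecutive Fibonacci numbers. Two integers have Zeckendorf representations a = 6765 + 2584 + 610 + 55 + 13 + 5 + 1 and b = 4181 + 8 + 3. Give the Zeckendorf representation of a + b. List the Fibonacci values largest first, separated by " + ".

The two numbers are 10033 and 4192, so their sum is 14225.
take 10946 (≤ 14225); 14225 − 10946 = 3279
take 2584 (≤ 3279); 3279 − 2584 = 695
take 610 (≤ 695); 695 − 610 = 85
take 55 (≤ 85); 85 − 55 = 30
take 21 (≤ 30); 30 − 21 = 9
take 8 (≤ 9); 9 − 8 = 1
take 1 (≤ 1); 1 − 1 = 0

10946 + 2584 + 610 + 55 + 21 + 8 + 1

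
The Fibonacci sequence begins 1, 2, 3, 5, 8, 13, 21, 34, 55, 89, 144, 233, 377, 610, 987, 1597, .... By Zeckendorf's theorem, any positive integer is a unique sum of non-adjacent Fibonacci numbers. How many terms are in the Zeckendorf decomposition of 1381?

subtract 987 from 1381: 394 remains
subtract 377 from 394: 17 remains
subtract 13 from 17: 4 remains
subtract 3 from 4: 1 remains
subtract 1 from 1: 0 remains
1381 = 987 + 377 + 13 + 3 + 1, which has 5 terms.

5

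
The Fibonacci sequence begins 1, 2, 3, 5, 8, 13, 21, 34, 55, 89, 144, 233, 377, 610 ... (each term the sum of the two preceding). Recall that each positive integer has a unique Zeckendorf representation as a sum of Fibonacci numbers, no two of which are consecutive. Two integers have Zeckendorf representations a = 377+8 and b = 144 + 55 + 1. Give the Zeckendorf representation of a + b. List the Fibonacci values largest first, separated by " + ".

377 + 144 + 55 + 8 + 1

The two numbers are 385 and 200, so their sum is 585.
Repeatedly subtract the largest Fibonacci number that fits:
largest Fibonacci ≤ 585 is 377; 585 − 377 = 208
largest Fibonacci ≤ 208 is 144; 208 − 144 = 64
largest Fibonacci ≤ 64 is 55; 64 − 55 = 9
largest Fibonacci ≤ 9 is 8; 9 − 8 = 1
largest Fibonacci ≤ 1 is 1; 1 − 1 = 0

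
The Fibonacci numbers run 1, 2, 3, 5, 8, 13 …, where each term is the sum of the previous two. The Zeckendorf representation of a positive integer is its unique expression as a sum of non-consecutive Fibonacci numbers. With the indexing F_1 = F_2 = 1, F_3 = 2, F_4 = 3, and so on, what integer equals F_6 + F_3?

F_6 + F_3 = 8 + 2 = 10.

10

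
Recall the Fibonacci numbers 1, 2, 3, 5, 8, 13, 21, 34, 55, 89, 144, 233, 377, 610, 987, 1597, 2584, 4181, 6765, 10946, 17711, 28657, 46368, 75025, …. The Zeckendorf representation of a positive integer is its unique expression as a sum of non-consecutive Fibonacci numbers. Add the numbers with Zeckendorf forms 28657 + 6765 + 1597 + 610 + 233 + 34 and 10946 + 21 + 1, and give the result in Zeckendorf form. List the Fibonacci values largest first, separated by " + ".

The two numbers are 37896 and 10968, so their sum is 48864.
48864: greatest Fibonacci not exceeding it is 46368, leaving 2496
2496: greatest Fibonacci not exceeding it is 1597, leaving 899
899: greatest Fibonacci not exceeding it is 610, leaving 289
289: greatest Fibonacci not exceeding it is 233, leaving 56
56: greatest Fibonacci not exceeding it is 55, leaving 1
1: greatest Fibonacci not exceeding it is 1, leaving 0

46368 + 1597 + 610 + 233 + 55 + 1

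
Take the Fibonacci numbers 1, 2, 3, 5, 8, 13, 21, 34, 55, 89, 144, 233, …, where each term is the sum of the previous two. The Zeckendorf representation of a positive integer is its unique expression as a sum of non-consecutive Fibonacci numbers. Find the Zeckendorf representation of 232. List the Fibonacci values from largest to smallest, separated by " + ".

144 + 55 + 21 + 8 + 3 + 1

Greedily peel off the largest Fibonacci term at each step:
subtract 144 from 232: 88 remains
subtract 55 from 88: 33 remains
subtract 21 from 33: 12 remains
subtract 8 from 12: 4 remains
subtract 3 from 4: 1 remains
subtract 1 from 1: 0 remains
So 232 = 144 + 55 + 21 + 8 + 3 + 1, with no two terms consecutive in the sequence.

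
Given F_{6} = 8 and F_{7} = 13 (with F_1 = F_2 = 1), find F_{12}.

By the doubling identity F_{2k} = F_k(2F_{k+1} − F_k): F_{12} = 8·(2·13 − 8) = 8·18 = 144.

144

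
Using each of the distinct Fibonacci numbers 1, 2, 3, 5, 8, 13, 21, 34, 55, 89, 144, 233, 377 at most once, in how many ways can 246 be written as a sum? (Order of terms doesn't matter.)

11

246 = 233+13 = 233+8+5 = 144+89+13 = 233+8+3+2 = … (7 more), for 11 in all.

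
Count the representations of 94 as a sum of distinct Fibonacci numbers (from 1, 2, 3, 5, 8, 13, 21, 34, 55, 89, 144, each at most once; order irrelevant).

7

Starting from the Zeckendorf form and repeatedly splitting a term F_k into F_{k−1} + F_{k−2} (when neither is already used) reaches every representation.
94 = 89+5 = 89+3+2 = 55+34+5 = 55+34+3+2 = … (3 more), for 7 in all.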